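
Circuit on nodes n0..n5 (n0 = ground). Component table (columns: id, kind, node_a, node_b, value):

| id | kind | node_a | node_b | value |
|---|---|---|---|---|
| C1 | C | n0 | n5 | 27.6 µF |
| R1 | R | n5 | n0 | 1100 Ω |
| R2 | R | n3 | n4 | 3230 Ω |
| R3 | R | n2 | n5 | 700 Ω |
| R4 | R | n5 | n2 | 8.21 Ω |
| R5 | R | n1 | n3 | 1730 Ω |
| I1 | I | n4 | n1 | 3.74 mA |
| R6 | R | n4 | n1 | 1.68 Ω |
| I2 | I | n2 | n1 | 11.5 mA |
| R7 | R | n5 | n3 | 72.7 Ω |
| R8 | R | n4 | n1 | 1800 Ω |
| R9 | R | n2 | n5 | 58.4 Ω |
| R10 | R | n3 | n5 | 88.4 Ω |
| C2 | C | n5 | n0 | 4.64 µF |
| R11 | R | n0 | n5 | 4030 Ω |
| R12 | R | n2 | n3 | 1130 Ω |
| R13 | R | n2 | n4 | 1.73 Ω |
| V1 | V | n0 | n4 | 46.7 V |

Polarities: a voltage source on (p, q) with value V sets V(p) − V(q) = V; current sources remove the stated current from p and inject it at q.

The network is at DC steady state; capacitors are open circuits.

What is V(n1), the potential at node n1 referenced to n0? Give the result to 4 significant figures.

MNA unknowns: 5 node voltages V₁..V_5 plus 1 source current (V1)
C1: Y=0.000 on G[0,5]
R1: Y=0.0009091 on G[5,0]
R2: Y=0.0003096 on G[3,4]
R3: Y=0.001429 on G[2,5]
R4: Y=0.1218 on G[5,2]
R5: Y=0.0005780 on G[1,3]
I1: z[4]−=0.00374, z[1]+=0.00374
R6: Y=0.5952 on G[4,1]
I2: z[2]−=0.0115, z[1]+=0.0115
R7: Y=0.01376 on G[5,3]
R8: Y=0.0005556 on G[4,1]
R9: Y=0.01712 on G[2,5]
R10: Y=0.01131 on G[3,5]
C2: Y=0.000 on G[5,0]
R11: Y=0.0002481 on G[0,5]
R12: Y=0.0008850 on G[2,3]
R13: Y=0.5780 on G[2,4]
V1: row V0−V4=46.7, i_V1 at 0,4
solve → V1=-46.67, V2=-46.63, V3=-46.28, V4=-46.70, V5=-46.25
aux → i_V1=-0.05352

-46.67 V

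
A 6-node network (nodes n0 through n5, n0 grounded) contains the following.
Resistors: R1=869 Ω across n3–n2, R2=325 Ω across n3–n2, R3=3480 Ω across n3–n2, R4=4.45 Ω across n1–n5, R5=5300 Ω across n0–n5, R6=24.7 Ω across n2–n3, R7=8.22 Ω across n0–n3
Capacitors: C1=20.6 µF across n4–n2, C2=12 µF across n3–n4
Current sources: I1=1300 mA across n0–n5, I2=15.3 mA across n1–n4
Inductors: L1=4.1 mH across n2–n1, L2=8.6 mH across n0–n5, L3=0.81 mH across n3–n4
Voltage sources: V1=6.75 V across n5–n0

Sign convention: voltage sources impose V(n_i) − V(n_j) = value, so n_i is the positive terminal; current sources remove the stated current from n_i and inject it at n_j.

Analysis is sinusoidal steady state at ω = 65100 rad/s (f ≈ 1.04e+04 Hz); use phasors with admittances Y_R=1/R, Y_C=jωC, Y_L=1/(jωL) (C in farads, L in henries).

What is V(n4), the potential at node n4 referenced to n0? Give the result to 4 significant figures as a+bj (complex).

0.1055-0.2275j V

Element admittances at ω=65100 rad/s:
  Y(R1) = 0.001151+0.000j S between n3,n2
  Y(C1) = 0.000+1.341j S between n4,n2
  Y(R2) = 0.003077+0.000j S between n3,n2
  Y(C2) = 0.000+0.7812j S between n3,n4
  Y(R3) = 0.0002874+0.000j S between n3,n2
  I1: injects 1.3 A into n5 (from n0)
  Y(R4) = 0.2247+0.000j S between n1,n5
  Y(R5) = 0.0001887+0.000j S between n0,n5
  Y(L1) = 0.000-0.003747j S between n2,n1
  Y(R6) = 0.04049+0.000j S between n2,n3
  Y(L2) = 0.000-0.001786j S between n0,n5
  Y(L3) = 0.000-0.01896j S between n3,n4
  Y(R7) = 0.1217+0.000j S between n0,n3
  I2: injects 0.0153 A into n4 (from n1)
  V1: constraint V(n5)−V(n0) = 6.75
Assemble and solve the 6×6 MNA system:
  V(n1)=6.676+0.1098j  V(n2)=0.08796-0.2301j  V(n3)=0.1362-0.2029j  V(n4)=0.1055-0.2275j  V(n5)=6.750+0.000j
  i(V1)=1.282+0.03674j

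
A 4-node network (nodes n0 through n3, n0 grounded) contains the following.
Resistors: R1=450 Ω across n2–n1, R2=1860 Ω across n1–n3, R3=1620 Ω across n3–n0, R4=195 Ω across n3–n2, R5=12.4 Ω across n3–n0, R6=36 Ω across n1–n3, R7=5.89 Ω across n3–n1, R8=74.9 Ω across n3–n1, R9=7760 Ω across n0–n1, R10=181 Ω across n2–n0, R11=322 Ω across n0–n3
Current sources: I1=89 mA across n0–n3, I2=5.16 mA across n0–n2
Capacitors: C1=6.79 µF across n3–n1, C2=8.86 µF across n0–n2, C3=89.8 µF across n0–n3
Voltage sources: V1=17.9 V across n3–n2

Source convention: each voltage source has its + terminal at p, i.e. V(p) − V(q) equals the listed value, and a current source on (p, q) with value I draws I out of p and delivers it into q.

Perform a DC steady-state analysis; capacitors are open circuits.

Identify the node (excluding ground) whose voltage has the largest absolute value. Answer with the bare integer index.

MNA unknowns: 3 node voltages V₁..V_3 plus 1 source current (V1)
R1: Y=0.002222 on G[2,1]
R2: Y=0.0005376 on G[1,3]
I1: z[0]−=0.089, z[3]+=0.089
C1: Y=0.000 on G[3,1]
R3: Y=0.0006173 on G[3,0]
I2: z[0]−=0.00516, z[2]+=0.00516
R4: Y=0.005128 on G[3,2]
R5: Y=0.08065 on G[3,0]
R6: Y=0.02778 on G[1,3]
R7: Y=0.1698 on G[3,1]
R8: Y=0.01335 on G[3,1]
R9: Y=0.0001289 on G[0,1]
C2: Y=0.000 on G[0,2]
R10: Y=0.005525 on G[2,0]
R11: Y=0.003106 on G[0,3]
C3: Y=0.000 on G[0,3]
V1: row V3−V2=17.9, i_V1 at 3,2
solve → V1=1.957, V2=-15.76, V3=2.145
aux → i_V1=-0.2234

2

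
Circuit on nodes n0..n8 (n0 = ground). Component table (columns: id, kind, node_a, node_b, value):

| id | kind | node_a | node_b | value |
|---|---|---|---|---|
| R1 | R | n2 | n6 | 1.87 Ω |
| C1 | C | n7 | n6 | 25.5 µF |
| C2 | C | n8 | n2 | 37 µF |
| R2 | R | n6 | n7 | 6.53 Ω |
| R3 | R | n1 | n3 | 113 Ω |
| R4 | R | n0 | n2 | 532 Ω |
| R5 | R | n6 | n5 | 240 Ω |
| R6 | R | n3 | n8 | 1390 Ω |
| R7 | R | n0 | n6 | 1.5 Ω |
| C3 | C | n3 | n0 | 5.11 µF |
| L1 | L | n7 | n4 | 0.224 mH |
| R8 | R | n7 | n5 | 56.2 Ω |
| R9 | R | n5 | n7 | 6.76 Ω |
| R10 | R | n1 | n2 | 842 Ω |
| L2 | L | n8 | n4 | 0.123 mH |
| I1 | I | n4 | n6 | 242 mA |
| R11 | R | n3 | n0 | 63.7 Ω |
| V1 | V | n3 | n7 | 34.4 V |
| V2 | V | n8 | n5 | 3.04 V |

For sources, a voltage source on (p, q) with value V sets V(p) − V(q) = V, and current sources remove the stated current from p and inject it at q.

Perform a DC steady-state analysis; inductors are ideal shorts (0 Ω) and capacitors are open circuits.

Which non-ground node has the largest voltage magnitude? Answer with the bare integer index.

3

Apply KCL at each of the 8 non-ground nodes and solve the resulting linear system.
Node n1: branches {R3, R10} → V_1 = 25.63
Node n2: branches {R1, C2, R4, R10} → V_2 = -0.6242
Node n3: branches {R3, R6, C3, R11, V1} → V_3 = 29.15
Node n4: branches {L1, L2, I1} → V_4 = -5.250
Node n5: branches {R5, R8, R9, V2} → V_5 = -8.290
Node n6: branches {R1, C1, R2, R5, R7, I1} → V_6 = -0.6847
Node n7: branches {C1, R2, L1, R8, R9, V1} → V_7 = -5.250
Node n8: branches {C2, R6, L2, V2} → V_8 = -5.250
Source currents: i(L1)=-0.3182, i(L2)=0.5602, i(V1)=-0.5135, i(V2)=-0.5355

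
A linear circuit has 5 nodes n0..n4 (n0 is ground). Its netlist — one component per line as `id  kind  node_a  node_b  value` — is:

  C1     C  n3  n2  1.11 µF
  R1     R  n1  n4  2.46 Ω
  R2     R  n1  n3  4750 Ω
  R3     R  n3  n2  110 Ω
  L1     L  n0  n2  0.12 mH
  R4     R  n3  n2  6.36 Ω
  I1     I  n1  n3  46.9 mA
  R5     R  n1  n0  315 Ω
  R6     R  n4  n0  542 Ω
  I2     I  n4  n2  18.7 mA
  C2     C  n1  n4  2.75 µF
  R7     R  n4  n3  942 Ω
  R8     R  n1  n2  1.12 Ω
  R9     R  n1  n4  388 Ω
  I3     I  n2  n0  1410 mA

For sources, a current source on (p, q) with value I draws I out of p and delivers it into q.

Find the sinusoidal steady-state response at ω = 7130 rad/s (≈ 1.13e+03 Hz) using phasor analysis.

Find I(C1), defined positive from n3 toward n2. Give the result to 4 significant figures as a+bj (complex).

MNA unknowns: 4 node voltages V₁..V_4
C1: Y=0.000+0.007914j on G[3,2]
R1: Y=0.4065+0.000j on G[1,4]
R2: Y=0.0002105+0.000j on G[1,3]
R3: Y=0.009091+0.000j on G[3,2]
L1: Y=0.000-1.169j on G[0,2]
R4: Y=0.1572+0.000j on G[3,2]
I1: z[1]−=0.0469, z[3]+=0.0469
R5: Y=0.003175+0.000j on G[1,0]
R6: Y=0.001845+0.000j on G[4,0]
I2: z[4]−=0.0187, z[2]+=0.0187
C2: Y=0.000+0.01961j on G[1,4]
R7: Y=0.001062+0.000j on G[4,3]
R8: Y=0.8929+0.000j on G[1,2]
R9: Y=0.002577+0.000j on G[1,4]
I3: z[2]−=1.41, z[0]+=1.41
solve → V1=-0.07753-1.199j, V2=-0.005139-1.206j, V3=0.2733-1.219j, V4=-0.1213-1.192j

0.0001033+0.002203j A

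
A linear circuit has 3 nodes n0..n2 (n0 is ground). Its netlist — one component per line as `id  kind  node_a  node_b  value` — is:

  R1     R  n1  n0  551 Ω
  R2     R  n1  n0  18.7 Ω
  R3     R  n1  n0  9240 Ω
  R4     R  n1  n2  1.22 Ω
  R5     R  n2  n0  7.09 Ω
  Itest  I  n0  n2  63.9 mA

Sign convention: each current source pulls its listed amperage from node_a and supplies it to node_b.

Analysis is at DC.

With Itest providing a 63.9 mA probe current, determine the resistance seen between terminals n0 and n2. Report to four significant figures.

R_eq = 5.183 Ω

Apply KCL at each of the 2 non-ground nodes and solve the resulting linear system.
Node n1: branches {R1, R2, R3, R4} → V_1 = 0.3102
Node n2: branches {R4, R5, Itest} → V_2 = 0.3312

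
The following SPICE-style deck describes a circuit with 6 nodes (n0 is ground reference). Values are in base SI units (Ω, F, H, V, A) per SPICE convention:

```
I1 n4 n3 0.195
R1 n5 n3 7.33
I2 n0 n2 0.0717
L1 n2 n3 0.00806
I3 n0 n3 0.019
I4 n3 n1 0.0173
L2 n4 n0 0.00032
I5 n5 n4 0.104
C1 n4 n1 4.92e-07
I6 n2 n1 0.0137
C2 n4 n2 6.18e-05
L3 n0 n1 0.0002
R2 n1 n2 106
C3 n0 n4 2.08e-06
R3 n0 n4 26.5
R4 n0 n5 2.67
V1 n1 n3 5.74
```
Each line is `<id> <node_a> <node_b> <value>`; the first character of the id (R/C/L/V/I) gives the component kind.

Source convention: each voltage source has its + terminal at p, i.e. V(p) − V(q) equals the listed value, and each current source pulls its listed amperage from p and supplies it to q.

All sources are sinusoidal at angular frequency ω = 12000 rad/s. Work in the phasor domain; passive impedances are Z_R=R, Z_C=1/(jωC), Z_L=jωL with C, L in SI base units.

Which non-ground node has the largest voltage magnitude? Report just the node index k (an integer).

3

Element admittances at ω=12000 rad/s:
  I1: injects 0.195 A into n3 (from n4)
  Y(R1) = 0.1364+0.000j S between n5,n3
  I2: injects 0.0717 A into n2 (from n0)
  Y(L1) = 0.000-0.01034j S between n2,n3
  I3: injects 0.019 A into n3 (from n0)
  I4: injects 0.0173 A into n1 (from n3)
  Y(L2) = 0.000-0.2604j S between n4,n0
  I5: injects 0.104 A into n4 (from n5)
  Y(C1) = 0.000+0.005904j S between n4,n1
  I6: injects 0.0137 A into n1 (from n2)
  Y(C2) = 0.000+0.7416j S between n4,n2
  Y(L3) = 0.000-0.4167j S between n0,n1
  Y(R2) = 0.009434+0.000j S between n1,n2
  Y(C3) = 0.000+0.02496j S between n0,n4
  Y(R3) = 0.03774+0.000j S between n0,n4
  Y(R4) = 0.3745+0.000j S between n0,n5
  V1: constraint V(n1)−V(n3) = 5.74
Assemble and solve the 6×6 MNA system:
  V(n1)=0.5793+1.679j  V(n2)=-0.2233-0.1342j  V(n3)=-5.161+1.679j  V(n4)=-0.3152-0.02047j  V(n5)=-1.581+0.4484j
  i(V1)=-0.6663+0.2190j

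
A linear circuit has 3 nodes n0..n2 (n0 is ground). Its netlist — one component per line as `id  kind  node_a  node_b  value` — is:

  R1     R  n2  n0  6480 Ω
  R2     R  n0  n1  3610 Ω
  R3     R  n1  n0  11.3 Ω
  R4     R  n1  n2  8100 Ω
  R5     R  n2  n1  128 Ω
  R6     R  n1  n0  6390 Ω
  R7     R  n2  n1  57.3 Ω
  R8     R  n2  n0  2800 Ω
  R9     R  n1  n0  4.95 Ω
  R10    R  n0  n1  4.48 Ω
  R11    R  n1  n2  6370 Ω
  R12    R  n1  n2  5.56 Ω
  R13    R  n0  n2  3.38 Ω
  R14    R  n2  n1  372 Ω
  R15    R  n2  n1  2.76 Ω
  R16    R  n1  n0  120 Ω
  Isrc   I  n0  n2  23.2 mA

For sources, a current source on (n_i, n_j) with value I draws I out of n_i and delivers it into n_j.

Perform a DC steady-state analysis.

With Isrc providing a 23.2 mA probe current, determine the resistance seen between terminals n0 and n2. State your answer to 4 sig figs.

R_eq = 1.757 Ω

Apply KCL at each of the 2 non-ground nodes and solve the resulting linear system.
Node n1: branches {R2, R3, R4, R5, R6, R7, R9, R10, R11, R12, R14, R15, R16} → V_1 = 0.02128
Node n2: branches {R1, R4, R5, R7, R8, R11, R12, R13, R14, R15, Isrc} → V_2 = 0.04077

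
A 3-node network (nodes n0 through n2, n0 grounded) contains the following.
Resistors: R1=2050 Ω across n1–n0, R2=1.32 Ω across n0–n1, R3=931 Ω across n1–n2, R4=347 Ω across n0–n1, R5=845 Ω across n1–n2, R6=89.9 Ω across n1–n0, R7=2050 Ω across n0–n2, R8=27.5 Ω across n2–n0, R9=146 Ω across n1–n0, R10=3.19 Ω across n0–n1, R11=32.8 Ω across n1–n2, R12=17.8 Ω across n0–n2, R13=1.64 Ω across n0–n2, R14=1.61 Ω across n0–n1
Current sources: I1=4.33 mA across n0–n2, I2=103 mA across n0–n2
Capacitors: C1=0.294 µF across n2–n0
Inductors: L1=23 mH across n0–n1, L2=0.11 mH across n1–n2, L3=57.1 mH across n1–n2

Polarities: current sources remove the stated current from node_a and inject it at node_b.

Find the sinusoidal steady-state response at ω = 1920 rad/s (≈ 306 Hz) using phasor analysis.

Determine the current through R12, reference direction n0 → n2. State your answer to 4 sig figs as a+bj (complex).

-0.002571-0.0006533j A

MNA unknowns: 2 node voltages V₁..V_2
R1: Y=0.0004878+0.000j on G[1,0]
R2: Y=0.7576+0.000j on G[0,1]
R3: Y=0.001074+0.000j on G[1,2]
R4: Y=0.002882+0.000j on G[0,1]
R5: Y=0.001183+0.000j on G[1,2]
R6: Y=0.01112+0.000j on G[1,0]
R7: Y=0.0004878+0.000j on G[0,2]
I1: z[0]−=0.00433, z[2]+=0.00433
C1: Y=0.000+0.0005645j on G[2,0]
R8: Y=0.03636+0.000j on G[2,0]
L1: Y=0.000-0.02264j on G[0,1]
R9: Y=0.006849+0.000j on G[1,0]
L2: Y=0.000-4.735j on G[1,2]
R10: Y=0.3135+0.000j on G[0,1]
R11: Y=0.03049+0.000j on G[1,2]
R12: Y=0.05618+0.000j on G[0,2]
L3: Y=0.000-0.009121j on G[1,2]
R13: Y=0.6098+0.000j on G[0,2]
R14: Y=0.6211+0.000j on G[0,1]
I2: z[0]−=0.103, z[2]+=0.103
solve → V1=0.04393-0.004204j, V2=0.04576+0.01163j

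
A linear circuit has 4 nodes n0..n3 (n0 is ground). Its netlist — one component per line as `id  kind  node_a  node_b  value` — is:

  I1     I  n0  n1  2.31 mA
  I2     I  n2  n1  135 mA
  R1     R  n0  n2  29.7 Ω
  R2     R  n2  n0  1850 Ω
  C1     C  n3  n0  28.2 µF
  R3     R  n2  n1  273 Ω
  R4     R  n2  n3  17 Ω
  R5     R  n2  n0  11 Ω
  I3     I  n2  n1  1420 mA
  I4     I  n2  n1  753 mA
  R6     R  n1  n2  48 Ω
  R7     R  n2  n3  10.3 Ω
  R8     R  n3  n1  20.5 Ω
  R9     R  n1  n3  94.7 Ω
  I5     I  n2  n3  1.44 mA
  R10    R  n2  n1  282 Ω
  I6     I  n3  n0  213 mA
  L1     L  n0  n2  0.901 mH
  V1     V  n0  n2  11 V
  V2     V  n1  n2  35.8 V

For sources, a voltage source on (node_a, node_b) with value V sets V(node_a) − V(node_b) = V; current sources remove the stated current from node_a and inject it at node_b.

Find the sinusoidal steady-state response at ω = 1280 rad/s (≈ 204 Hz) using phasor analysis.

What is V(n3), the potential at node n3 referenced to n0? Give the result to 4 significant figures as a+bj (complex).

-2.056+0.3447j V

Apply KCL at each of the 3 non-ground nodes and solve the resulting linear system.
Node n1: branches {I1, I2, R3, I3, I4, R6, R8, R9, R10, V2} → V_1 = 24.80+0.000j
Node n2: branches {I2, R1, R2, R3, R4, R5, I3, I4, R6, R7, I5, R10, L1, V1, V2} → V_2 = -11.00+0.000j
Node n3: branches {C1, R4, R7, R8, R9, I5, I6} → V_3 = -2.056+0.3447j
Source currents: i(V1)=-1.178+9.464j, i(V2)=-0.2872+0.02046j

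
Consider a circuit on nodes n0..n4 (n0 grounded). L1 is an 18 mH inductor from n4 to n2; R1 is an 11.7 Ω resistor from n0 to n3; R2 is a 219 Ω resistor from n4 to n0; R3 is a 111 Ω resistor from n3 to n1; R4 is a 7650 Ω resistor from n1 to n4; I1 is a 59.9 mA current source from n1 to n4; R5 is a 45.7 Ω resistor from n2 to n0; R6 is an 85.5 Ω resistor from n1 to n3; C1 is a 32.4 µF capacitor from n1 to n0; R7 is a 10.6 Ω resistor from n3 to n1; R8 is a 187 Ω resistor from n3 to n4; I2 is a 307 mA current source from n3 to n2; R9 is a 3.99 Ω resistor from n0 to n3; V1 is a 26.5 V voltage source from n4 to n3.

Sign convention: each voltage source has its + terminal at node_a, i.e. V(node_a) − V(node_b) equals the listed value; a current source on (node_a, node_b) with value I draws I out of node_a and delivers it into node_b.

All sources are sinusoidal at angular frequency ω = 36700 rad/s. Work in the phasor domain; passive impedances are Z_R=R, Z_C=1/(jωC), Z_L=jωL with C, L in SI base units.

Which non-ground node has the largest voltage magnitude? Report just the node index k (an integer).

4

Apply KCL at each of the 4 non-ground nodes and solve the resulting linear system.
Node n1: branches {R3, R4, I1, R6, C1, R7} → V_1 = -0.005415+0.1263j
Node n2: branches {L1, R5, I2} → V_2 = 14.09-0.8018j
Node n3: branches {R1, R3, R6, R7, R8, I2, R9, V1} → V_3 = -0.8194+0.07040j
Node n4: branches {L1, R2, R4, I1, R8, V1} → V_4 = 25.68+0.07040j
Source currents: i(V1)=-0.2038+0.01723j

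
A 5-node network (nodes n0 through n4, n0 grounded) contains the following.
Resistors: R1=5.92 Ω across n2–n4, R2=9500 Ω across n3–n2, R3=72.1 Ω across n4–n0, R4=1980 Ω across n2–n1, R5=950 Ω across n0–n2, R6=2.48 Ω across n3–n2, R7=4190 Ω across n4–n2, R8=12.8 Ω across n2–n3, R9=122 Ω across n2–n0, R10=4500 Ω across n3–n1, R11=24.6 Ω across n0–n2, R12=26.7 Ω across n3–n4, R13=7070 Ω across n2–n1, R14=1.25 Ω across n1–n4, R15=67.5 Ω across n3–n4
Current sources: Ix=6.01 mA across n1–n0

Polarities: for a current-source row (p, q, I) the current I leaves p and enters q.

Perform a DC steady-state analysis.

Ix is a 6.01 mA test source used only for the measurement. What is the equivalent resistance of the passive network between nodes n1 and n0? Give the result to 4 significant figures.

Apply KCL at each of the 4 non-ground nodes and solve the resulting linear system.
Node n1: branches {R4, R10, R13, R14, Ix} → V_1 = -0.1178
Node n2: branches {R1, R2, R4, R5, R6, R7, R8, R9, R11, R13} → V_2 = -0.08977
Node n3: branches {R2, R6, R8, R10, R12, R15} → V_3 = -0.09179
Node n4: branches {R1, R3, R7, R12, R14, R15} → V_4 = -0.1104

R_eq = 19.61 Ω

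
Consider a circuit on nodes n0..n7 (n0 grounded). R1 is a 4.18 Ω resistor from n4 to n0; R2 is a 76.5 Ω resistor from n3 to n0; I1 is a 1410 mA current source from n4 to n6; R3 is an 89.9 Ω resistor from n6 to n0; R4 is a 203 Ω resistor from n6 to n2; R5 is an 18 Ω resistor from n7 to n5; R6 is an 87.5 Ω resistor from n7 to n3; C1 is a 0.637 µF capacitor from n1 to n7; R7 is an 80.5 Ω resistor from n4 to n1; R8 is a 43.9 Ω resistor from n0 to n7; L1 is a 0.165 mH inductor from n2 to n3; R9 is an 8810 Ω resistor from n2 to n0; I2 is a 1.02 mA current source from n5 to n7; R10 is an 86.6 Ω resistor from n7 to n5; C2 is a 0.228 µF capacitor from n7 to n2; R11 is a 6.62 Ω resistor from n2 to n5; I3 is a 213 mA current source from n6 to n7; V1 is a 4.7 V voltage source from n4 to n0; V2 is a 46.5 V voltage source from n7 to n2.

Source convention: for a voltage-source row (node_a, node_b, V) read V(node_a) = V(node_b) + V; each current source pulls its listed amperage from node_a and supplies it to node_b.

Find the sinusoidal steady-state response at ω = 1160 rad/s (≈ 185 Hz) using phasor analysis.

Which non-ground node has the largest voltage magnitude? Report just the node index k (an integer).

6

Apply KCL at each of the 7 non-ground nodes and solve the resulting linear system.
Node n1: branches {C1, R7} → V_1 = 4.840+1.752j
Node n2: branches {R4, L1, R9, C2, R11, V2} → V_2 = -12.20-0.5966j
Node n3: branches {R2, R6, L1} → V_3 = -12.20-0.4644j
Node n4: branches {R1, I1, R7, V1} → V_4 = 4.700+0.000j
Node n5: branches {R5, I2, R10, R11} → V_5 = 2.095-0.5966j
Node n6: branches {I1, R3, R4, I3} → V_6 = 70.84-0.1831j
Node n7: branches {R5, R6, C1, R8, I2, R10, C2, I3, V2} → V_7 = 34.30-0.5966j
Source currents: i(V1)=-2.533+0.02177j, i(V2)=-3.261-0.01896j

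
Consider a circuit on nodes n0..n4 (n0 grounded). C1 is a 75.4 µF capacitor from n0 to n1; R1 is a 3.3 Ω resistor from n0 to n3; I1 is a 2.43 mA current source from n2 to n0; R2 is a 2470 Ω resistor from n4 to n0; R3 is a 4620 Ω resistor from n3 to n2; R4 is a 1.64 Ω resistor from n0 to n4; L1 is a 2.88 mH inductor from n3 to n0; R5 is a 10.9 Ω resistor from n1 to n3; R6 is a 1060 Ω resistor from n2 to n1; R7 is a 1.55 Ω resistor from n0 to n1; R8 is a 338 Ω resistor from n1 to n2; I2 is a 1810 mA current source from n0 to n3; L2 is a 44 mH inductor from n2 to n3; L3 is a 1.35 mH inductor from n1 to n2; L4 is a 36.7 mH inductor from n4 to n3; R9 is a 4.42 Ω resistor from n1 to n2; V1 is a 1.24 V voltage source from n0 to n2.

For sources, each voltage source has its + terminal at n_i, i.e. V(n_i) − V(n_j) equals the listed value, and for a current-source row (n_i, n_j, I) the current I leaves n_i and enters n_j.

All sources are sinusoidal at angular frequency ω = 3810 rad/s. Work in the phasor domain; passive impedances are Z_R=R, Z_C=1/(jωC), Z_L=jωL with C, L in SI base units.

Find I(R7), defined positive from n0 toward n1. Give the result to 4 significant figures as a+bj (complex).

-0.09396-0.2272j A

Apply KCL at each of the 4 non-ground nodes and solve the resulting linear system.
Node n1: branches {C1, R5, R6, R7, R8, L3, R9} → V_1 = 0.1456+0.3522j
Node n2: branches {I1, R3, R6, R8, L2, L3, R9, V1} → V_2 = -1.240+0.000j
Node n3: branches {R1, R3, L1, R5, I2, L2, L4} → V_3 = 4.289+1.232j
Node n4: branches {R2, R4, L4} → V_4 = 0.01503-0.05010j
Source currents: i(V1)=-0.3935+0.2211j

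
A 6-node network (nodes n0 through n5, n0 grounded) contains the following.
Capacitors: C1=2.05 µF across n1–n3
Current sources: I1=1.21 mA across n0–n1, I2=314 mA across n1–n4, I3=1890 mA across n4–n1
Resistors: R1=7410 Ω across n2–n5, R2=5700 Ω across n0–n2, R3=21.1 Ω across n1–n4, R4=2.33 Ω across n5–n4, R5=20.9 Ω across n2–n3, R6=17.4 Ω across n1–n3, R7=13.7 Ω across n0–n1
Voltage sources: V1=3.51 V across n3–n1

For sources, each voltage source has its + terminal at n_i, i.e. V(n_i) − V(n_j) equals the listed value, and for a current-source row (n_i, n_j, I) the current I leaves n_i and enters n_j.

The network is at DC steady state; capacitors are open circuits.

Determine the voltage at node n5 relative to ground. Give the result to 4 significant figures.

Element admittances at DC:
  Y(C1) = 0.000 S between n1,n3
  I1: injects 0.00121 A into n1 (from n0)
  Y(R1) = 0.0001350 S between n2,n5
  Y(R2) = 0.0001754 S between n0,n2
  I2: injects 0.314 A into n4 (from n1)
  Y(R3) = 0.04739 S between n1,n4
  Y(R4) = 0.4292 S between n5,n4
  I3: injects 1.89 A into n1 (from n4)
  Y(R5) = 0.04785 S between n2,n3
  Y(R6) = 0.05747 S between n1,n3
  Y(R7) = 0.07299 S between n0,n1
  V1: constraint V(n3)−V(n1) = 3.51
Assemble and solve the 6×6 MNA system:
  V(n1)=0.008398  V(n2)=3.403  V(n3)=3.518  V(n4)=-33.14  V(n5)=-33.13
  i(V1)=-0.2073

-33.13 V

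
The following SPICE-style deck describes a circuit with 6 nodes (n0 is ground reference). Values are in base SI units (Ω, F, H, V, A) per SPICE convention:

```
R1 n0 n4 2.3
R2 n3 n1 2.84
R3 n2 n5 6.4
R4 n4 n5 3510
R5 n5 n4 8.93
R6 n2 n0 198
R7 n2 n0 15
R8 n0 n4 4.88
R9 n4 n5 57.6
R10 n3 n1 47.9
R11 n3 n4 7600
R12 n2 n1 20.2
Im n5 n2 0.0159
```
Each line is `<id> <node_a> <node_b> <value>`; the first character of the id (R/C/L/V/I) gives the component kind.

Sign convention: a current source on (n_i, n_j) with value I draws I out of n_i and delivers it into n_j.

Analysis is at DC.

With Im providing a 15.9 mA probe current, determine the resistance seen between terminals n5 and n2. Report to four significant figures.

R_eq = 5.016 Ω

MNA unknowns: 5 node voltages V₁..V_5
R1: Y=0.4348 on G[0,4]
R2: Y=0.3521 on G[3,1]
R3: Y=0.1562 on G[2,5]
R4: Y=0.0002849 on G[4,5]
R5: Y=0.1120 on G[5,4]
R6: Y=0.005051 on G[2,0]
R7: Y=0.06667 on G[2,0]
R8: Y=0.2049 on G[0,4]
R9: Y=0.01736 on G[4,5]
R10: Y=0.02088 on G[3,1]
R11: Y=0.0001316 on G[3,4]
R12: Y=0.04950 on G[2,1]
Im: z[5]−=0.0159, z[2]+=0.0159
solve → V1=0.04771, V2=0.04786, V3=0.04770, V4=-0.005365, V5=-0.03190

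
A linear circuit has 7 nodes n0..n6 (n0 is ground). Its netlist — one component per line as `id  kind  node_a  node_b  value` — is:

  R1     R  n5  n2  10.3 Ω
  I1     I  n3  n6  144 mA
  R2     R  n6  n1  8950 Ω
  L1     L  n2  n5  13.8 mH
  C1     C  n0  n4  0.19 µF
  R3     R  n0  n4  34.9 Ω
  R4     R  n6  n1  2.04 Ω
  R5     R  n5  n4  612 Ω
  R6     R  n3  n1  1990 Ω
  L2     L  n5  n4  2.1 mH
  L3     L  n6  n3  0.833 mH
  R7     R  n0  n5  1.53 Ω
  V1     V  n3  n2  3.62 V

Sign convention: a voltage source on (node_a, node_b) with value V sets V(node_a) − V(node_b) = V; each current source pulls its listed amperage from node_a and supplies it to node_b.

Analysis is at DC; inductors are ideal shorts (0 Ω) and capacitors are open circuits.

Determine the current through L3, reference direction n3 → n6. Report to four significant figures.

MNA unknowns: 6 node voltages V₁..V_6 plus 4 source currents (L1, L2, L3, V1)
R1: Y=0.09709 on G[5,2]
I1: z[3]−=0.144, z[6]+=0.144
R2: Y=0.0001117 on G[6,1]
L1: row V2−V5=0, i_L1 at 2,5
C1: Y=0.000 on G[0,4]
R3: Y=0.02865 on G[0,4]
R4: Y=0.4902 on G[6,1]
R5: Y=0.001634 on G[5,4]
R6: Y=0.0005025 on G[3,1]
L2: row V5−V4=0, i_L2 at 5,4
L3: row V6−V3=0, i_L3 at 6,3
R7: Y=0.6536 on G[0,5]
V1: row V3−V2=3.62, i_V1 at 3,2
solve → V1=3.620, V2=0.000, V3=3.620, V4=0.000, V5=0.000, V6=3.620
aux → i_L1=0.000, i_L2=0.000, i_L3=0.1440, i_V1=0.000

-0.1440 A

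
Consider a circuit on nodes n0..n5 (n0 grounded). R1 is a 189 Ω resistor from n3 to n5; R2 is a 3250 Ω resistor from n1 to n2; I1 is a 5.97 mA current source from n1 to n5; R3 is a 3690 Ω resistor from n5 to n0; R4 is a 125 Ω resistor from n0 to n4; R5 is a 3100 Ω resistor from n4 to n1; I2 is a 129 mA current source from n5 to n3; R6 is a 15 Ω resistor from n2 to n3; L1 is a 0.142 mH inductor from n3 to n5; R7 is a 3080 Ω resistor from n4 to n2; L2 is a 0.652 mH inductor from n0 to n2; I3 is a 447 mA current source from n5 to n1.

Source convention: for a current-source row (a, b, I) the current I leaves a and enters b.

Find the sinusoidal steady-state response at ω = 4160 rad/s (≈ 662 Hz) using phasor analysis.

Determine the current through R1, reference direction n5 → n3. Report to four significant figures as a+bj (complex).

-6.317e-06-0.001776j A

MNA unknowns: 5 node voltages V₁..V_5
R1: Y=0.005291+0.000j on G[3,5]
R2: Y=0.0003077+0.000j on G[1,2]
I1: z[1]−=0.00597, z[5]+=0.00597
R3: Y=0.0002710+0.000j on G[5,0]
R4: Y=0.008000+0.000j on G[0,4]
R5: Y=0.0003226+0.000j on G[4,1]
I2: z[5]−=0.129, z[3]+=0.129
R6: Y=0.06667+0.000j on G[2,3]
L1: Y=0.000-1.693j on G[3,5]
R7: Y=0.0003247+0.000j on G[4,2]
L2: Y=0.000-0.3687j on G[0,2]
I3: z[5]−=0.447, z[1]+=0.447
solve → V1=713.4-0.2962j, V2=-0.001371-0.5726j, V3=-6.590-0.5689j, V4=26.61-0.03255j, V5=-6.591-0.9046j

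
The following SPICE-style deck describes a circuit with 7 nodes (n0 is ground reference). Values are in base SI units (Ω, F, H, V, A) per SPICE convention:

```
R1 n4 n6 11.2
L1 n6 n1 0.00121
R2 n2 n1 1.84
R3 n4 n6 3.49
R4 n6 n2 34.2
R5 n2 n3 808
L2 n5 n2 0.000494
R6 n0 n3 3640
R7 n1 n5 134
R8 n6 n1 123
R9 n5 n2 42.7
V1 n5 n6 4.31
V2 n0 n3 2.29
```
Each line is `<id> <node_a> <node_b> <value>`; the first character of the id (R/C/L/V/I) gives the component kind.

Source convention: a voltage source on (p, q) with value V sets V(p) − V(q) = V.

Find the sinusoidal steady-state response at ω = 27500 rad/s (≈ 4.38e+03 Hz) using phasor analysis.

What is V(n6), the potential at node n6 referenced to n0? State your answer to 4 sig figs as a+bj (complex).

Element admittances at ω=27500 rad/s:
  Y(R1) = 0.08929+0.000j S between n4,n6
  Y(L1) = 0.000-0.03005j S between n6,n1
  Y(R2) = 0.5435+0.000j S between n2,n1
  Y(R3) = 0.2865+0.000j S between n4,n6
  Y(R4) = 0.02924+0.000j S between n6,n2
  Y(R5) = 0.001238+0.000j S between n2,n3
  Y(L2) = 0.000-0.07361j S between n5,n2
  Y(R6) = 0.0002747+0.000j S between n0,n3
  Y(R7) = 0.007463+0.000j S between n1,n5
  Y(R8) = 0.008130+0.000j S between n6,n1
  Y(R9) = 0.02342+0.000j S between n5,n2
  V1: constraint V(n5)−V(n6) = 4.31
  V2: constraint V(n0)−V(n3) = 2.29
Assemble and solve the 8×8 MNA system:
  V(n1)=-2.287+0.1618j  V(n2)=-2.290+0.000j  V(n3)=-2.290+0.000j  V(n4)=-5.009+0.5538j  V(n5)=-0.6994+0.5538j  V(n6)=-5.009+0.5538j
  i(V1)=-0.08987+0.1012j  i(V2)=-0.0006291+0.000j

-5.009+0.5538j V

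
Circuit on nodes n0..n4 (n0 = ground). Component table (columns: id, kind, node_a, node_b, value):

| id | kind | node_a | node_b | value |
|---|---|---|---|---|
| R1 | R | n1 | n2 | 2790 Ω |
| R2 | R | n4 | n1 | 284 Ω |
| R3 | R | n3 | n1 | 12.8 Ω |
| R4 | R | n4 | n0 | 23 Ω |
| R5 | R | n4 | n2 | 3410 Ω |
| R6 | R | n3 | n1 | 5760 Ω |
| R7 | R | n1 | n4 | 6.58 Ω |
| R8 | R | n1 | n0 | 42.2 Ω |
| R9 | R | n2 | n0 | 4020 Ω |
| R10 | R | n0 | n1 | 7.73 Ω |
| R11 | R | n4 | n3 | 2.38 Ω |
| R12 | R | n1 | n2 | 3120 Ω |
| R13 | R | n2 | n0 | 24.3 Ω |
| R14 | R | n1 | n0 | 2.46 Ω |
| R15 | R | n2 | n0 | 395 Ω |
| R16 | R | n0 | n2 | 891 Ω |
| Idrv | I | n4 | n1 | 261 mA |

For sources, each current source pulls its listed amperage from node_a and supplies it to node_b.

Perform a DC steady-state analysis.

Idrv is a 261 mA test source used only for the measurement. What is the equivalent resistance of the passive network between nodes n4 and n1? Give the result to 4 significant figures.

MNA unknowns: 4 node voltages V₁..V_4
R1: Y=0.0003584 on G[1,2]
R2: Y=0.003521 on G[4,1]
R3: Y=0.07812 on G[3,1]
R4: Y=0.04348 on G[4,0]
R5: Y=0.0002933 on G[4,2]
R6: Y=0.0001736 on G[3,1]
R7: Y=0.1520 on G[1,4]
R8: Y=0.02370 on G[1,0]
R9: Y=0.0002488 on G[2,0]
R10: Y=0.1294 on G[0,1]
R11: Y=0.4202 on G[4,3]
R12: Y=0.0003205 on G[1,2]
R13: Y=0.04115 on G[2,0]
R14: Y=0.4065 on G[1,0]
R15: Y=0.002532 on G[2,0]
R16: Y=0.001122 on G[0,2]
Idrv: z[4]−=0.261, z[1]+=0.261
solve → V1=0.07216, V2=-0.004821, V3=-0.7672, V4=-0.9237

R_eq = 3.815 Ω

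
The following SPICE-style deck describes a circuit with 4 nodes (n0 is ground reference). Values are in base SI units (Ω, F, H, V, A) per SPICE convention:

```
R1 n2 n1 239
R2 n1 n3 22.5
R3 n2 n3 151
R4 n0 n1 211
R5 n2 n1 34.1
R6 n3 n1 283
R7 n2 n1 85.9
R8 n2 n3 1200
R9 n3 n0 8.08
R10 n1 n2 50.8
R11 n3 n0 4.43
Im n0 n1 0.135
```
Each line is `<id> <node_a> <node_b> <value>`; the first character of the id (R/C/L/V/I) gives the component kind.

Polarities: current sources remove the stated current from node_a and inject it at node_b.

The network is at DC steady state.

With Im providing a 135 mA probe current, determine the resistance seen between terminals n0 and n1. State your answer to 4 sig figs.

R_eq = 19.23 Ω

Apply KCL at each of the 3 non-ground nodes and solve the resulting linear system.
Node n1: branches {R1, R2, R4, R5, R6, R7, R10, Im} → V_1 = 2.596
Node n2: branches {R1, R3, R5, R7, R8, R10} → V_2 = 2.364
Node n3: branches {R2, R3, R6, R8, R9, R11} → V_3 = 0.3511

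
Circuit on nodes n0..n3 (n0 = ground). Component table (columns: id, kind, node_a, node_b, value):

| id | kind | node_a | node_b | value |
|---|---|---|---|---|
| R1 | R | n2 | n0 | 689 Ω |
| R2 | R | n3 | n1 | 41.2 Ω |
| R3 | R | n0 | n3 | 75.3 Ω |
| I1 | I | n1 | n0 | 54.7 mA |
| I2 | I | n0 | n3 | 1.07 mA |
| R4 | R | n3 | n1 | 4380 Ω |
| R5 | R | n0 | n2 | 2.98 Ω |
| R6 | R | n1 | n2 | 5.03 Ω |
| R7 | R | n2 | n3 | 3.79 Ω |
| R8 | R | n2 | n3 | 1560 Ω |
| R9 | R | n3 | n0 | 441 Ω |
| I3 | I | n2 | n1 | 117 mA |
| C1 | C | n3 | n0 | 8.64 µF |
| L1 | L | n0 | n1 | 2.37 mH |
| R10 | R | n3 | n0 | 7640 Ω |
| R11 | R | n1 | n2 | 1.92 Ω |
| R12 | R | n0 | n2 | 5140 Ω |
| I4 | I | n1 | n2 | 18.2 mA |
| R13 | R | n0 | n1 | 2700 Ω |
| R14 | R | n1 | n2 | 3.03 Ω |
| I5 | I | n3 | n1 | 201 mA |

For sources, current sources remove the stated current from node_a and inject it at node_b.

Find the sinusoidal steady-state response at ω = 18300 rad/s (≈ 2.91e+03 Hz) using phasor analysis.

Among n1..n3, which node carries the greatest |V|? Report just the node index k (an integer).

3

Apply KCL at each of the 3 non-ground nodes and solve the resulting linear system.
Node n1: branches {R2, I1, R4, R6, I3, L1, R11, I4, R13, R14, I5} → V_1 = 0.2436+0.1991j
Node n2: branches {R1, R5, R6, R7, R8, I3, R11, R12, I4, R14} → V_2 = 0.02973+0.1893j
Node n3: branches {R2, R3, I2, R4, R7, R8, R9, C1, R10, I5} → V_3 = -0.4075+0.3918j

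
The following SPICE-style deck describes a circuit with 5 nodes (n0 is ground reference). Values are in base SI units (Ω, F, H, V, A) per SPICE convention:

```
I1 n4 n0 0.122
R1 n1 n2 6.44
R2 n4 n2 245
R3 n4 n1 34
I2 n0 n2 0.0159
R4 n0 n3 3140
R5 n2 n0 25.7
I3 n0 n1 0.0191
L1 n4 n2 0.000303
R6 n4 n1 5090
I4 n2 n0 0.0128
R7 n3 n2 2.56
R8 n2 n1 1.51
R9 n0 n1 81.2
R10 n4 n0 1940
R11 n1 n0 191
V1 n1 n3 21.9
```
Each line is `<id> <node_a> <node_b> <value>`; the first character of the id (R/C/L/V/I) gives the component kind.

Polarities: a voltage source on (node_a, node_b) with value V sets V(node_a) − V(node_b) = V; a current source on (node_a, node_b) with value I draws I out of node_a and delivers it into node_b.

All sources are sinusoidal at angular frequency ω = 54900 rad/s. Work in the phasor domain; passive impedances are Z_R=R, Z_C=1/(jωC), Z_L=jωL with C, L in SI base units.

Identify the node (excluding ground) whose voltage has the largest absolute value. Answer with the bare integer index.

MNA unknowns: 4 node voltages V₁..V_4 plus 1 source current (V1)
I1: z[4]−=0.122, z[0]+=0.122
R1: Y=0.1553+0.000j on G[1,2]
R2: Y=0.004082+0.000j on G[4,2]
R3: Y=0.02941+0.000j on G[4,1]
I2: z[0]−=0.0159, z[2]+=0.0159
R4: Y=0.0003185+0.000j on G[0,3]
R5: Y=0.03891+0.000j on G[2,0]
I3: z[0]−=0.0191, z[1]+=0.0191
L1: Y=0.000-0.06012j on G[4,2]
R6: Y=0.0001965+0.000j on G[4,1]
I4: z[2]−=0.0128, z[0]+=0.0128
R7: Y=0.3906+0.000j on G[3,2]
R8: Y=0.6623+0.000j on G[2,1]
R9: Y=0.01232+0.000j on G[0,1]
R10: Y=0.0005155+0.000j on G[4,0]
R11: Y=0.005236+0.000j on G[1,0]
V1: row V1−V3=21.9, i_V1 at 1,3
solve → V1=3.124+0.007868j, V2=-3.778-0.01749j, V3=-18.78+0.007868j, V4=-3.185+1.047j
aux → i_V1=-5.865+0.009906j

3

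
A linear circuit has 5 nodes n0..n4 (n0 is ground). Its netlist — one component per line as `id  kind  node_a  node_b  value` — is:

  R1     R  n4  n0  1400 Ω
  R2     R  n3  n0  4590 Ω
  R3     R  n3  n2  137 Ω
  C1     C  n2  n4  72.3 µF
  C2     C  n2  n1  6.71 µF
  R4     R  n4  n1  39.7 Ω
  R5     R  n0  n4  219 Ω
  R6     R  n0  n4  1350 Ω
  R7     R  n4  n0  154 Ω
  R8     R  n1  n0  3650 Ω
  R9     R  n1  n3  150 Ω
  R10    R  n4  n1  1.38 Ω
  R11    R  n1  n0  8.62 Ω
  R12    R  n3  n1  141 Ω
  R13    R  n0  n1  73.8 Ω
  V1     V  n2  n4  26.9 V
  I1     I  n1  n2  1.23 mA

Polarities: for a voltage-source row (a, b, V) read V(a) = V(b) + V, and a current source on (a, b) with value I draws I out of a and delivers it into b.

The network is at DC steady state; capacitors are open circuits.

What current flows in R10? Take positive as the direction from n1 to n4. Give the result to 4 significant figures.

0.1207 A

Apply KCL at each of the 4 non-ground nodes and solve the resulting linear system.
Node n1: branches {C2, R4, R8, R9, R10, R11, R12, R13, I1} → V_1 = 0.0006042
Node n2: branches {R3, C1, C2, V1, I1} → V_2 = 26.73
Node n3: branches {R2, R3, R9, R12} → V_3 = 9.172
Node n4: branches {R1, C1, R4, R5, R6, R7, R10, V1} → V_4 = -0.1659
Source currents: i(V1)=-0.1270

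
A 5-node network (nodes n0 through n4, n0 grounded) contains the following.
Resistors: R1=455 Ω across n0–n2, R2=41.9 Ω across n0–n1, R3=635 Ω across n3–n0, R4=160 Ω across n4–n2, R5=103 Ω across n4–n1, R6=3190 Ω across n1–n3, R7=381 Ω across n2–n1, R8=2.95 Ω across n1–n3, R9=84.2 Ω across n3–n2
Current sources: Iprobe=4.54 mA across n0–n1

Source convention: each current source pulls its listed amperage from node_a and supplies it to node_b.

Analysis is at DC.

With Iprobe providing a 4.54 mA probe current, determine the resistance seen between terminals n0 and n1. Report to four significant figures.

R_eq = 36.52 Ω

Element admittances at DC:
  Y(R1) = 0.002198 S between n0,n2
  Y(R2) = 0.02387 S between n0,n1
  Y(R3) = 0.001575 S between n3,n0
  Y(R4) = 0.006250 S between n4,n2
  Y(R5) = 0.009709 S between n4,n1
  Y(R6) = 0.0003135 S between n1,n3
  Y(R7) = 0.002625 S between n2,n1
  Y(R8) = 0.3390 S between n1,n3
  Y(R9) = 0.01188 S between n3,n2
  Iprobe: injects 0.00454 A into n1 (from n0)
Assemble and solve the 4×4 MNA system:
  V(n1)=0.1658  V(n2)=0.1472  V(n3)=0.1644  V(n4)=0.1585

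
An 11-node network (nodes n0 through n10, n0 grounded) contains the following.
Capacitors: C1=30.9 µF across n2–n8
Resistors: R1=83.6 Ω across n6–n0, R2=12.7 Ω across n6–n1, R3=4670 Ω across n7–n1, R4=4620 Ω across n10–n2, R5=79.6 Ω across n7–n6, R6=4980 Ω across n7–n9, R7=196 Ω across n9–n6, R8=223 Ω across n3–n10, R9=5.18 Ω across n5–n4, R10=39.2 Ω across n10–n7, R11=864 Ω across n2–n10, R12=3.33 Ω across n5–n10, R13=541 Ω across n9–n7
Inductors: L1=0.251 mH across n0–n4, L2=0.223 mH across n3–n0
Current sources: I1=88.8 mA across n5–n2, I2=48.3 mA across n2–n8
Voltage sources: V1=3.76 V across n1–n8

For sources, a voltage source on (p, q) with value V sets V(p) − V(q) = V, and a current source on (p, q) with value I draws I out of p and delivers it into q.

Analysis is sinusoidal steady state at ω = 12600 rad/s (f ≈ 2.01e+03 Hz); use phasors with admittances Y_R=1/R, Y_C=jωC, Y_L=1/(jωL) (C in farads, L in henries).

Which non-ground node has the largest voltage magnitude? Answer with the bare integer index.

1

Apply KCL at each of the 10 non-ground nodes and solve the resulting linear system.
Node n1: branches {R2, R3, V1} → V_1 = 5.145-0.05943j
Node n2: branches {C1, R4, I1, I2, R11} → V_2 = 1.385-0.1582j
Node n3: branches {R8, L2} → V_3 = 0.001749-0.001491j
Node n4: branches {L1, R9} → V_4 = -0.004223-0.1517j
Node n5: branches {I1, R9, R12} → V_5 = -0.2526-0.1447j
Node n6: branches {R1, R2, R5, R7} → V_6 = 4.053-0.05960j
Node n7: branches {R3, R5, R6, R10, R13} → V_7 = 1.383-0.1114j
Node n8: branches {C1, I2, V1} → V_8 = 1.385-0.05943j
Node n9: branches {R6, R7, R13} → V_9 = 3.288-0.07444j
Node n10: branches {R4, R8, R10, R11, R12} → V_10 = -0.1166-0.1403j
Source currents: i(V1)=-0.08674-2.454e-05j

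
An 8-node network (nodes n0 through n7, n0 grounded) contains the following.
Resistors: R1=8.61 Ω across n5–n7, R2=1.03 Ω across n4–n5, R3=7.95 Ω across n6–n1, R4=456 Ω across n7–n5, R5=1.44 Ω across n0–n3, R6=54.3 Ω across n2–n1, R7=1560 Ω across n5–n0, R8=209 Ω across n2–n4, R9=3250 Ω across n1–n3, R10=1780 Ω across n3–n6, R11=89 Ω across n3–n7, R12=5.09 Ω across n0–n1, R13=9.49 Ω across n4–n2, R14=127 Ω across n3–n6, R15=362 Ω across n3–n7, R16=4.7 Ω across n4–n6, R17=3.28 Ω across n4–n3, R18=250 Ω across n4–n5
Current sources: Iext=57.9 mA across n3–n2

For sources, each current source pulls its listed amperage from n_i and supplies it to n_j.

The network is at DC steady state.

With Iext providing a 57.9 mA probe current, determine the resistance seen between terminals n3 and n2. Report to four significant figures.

R_eq = 10.03 Ω

Apply KCL at each of the 7 non-ground nodes and solve the resulting linear system.
Node n1: branches {R3, R6, R9, R12} → V_1 = 0.06602
Node n2: branches {R6, R8, R13, Iext} → V_2 = 0.5621
Node n3: branches {R5, R9, R10, R11, R14, R15, R17, Iext} → V_3 = -0.01879
Node n4: branches {R2, R8, R13, R16, R17, R18} → V_4 = 0.1194
Node n5: branches {R1, R2, R4, R7, R18} → V_5 = 0.1176
Node n6: branches {R3, R10, R14, R16} → V_6 = 0.09672
Node n7: branches {R1, R4, R11, R15} → V_7 = 0.1032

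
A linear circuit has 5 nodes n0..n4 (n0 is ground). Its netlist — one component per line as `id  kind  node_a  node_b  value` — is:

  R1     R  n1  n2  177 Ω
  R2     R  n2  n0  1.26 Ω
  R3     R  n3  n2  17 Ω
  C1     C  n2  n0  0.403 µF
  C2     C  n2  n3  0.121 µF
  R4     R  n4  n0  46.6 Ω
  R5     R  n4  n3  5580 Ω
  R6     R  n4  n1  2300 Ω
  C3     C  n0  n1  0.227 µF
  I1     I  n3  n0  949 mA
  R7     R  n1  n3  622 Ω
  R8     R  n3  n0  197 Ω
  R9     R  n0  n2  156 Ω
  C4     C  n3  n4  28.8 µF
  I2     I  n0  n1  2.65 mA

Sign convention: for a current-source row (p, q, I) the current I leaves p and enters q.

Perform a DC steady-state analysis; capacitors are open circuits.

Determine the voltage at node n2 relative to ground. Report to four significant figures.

-1.079 V

Apply KCL at each of the 4 non-ground nodes and solve the resulting linear system.
Node n1: branches {R1, R6, C3, R7, I2} → V_1 = -3.700
Node n2: branches {R1, R2, R3, C1, C2, R9} → V_2 = -1.079
Node n3: branches {R3, C2, R5, I1, R7, R8, C4} → V_3 = -15.50
Node n4: branches {R4, R5, R6, C4} → V_4 = -0.1988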